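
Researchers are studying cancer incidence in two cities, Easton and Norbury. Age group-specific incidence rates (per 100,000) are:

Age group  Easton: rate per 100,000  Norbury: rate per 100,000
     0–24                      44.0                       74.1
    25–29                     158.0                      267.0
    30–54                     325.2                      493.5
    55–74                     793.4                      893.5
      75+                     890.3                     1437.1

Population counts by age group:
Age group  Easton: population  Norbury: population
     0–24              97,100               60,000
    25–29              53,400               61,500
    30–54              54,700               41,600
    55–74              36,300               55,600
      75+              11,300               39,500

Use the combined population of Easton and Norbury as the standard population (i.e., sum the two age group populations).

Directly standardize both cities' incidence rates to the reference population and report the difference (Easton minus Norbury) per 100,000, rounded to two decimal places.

-137.84

Combined standard total = 511,000; weights = 0.3074, 0.2249, 0.1885, 0.1798, 0.0994.
Easton: 0.3074×44.0 + 0.2249×158.0 + 0.1885×325.2 + 0.1798×793.4 + 0.0994×890.3 = 341.5344 per 100,000.
Norbury: 0.3074×74.1 + 0.2249×267.0 + 0.1885×493.5 + 0.1798×893.5 + 0.0994×1437.1 = 479.3753 per 100,000.
Difference = 341.5344 − 479.3753 = -137.8410.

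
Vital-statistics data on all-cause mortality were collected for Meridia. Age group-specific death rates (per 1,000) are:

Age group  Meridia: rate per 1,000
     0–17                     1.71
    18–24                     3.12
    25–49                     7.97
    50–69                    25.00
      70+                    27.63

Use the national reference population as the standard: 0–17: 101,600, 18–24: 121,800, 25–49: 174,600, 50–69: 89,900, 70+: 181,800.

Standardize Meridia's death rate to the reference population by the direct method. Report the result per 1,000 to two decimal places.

Standard total = 669,700; weights = 0.1517, 0.1819, 0.2607, 0.1342, 0.2715.
Standardized rate: 0.1517×1.71 + 0.1819×3.12 + 0.2607×7.97 + 0.1342×25.00 + 0.2715×27.63 = 13.7613 per 1,000.

13.76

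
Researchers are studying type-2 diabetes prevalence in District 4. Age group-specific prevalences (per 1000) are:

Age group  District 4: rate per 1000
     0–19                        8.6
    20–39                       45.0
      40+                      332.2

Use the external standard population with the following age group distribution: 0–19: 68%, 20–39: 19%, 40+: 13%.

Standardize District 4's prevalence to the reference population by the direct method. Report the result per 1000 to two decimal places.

Standard weights: 0.68, 0.19, 0.13.
Standardized rate: 0.6800×8.6 + 0.1900×45.0 + 0.1300×332.2 = 57.5840 per 1000.

57.58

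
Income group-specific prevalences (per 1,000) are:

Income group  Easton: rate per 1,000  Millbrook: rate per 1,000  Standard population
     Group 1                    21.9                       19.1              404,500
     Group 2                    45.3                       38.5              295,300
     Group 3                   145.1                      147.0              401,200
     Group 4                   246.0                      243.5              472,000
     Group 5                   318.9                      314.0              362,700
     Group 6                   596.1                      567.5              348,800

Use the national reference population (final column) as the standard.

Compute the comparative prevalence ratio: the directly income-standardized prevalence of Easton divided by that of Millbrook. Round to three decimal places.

1.030

Standard total = 2,284,500; weights = 0.1771, 0.1293, 0.1756, 0.2066, 0.1588, 0.1527.
Easton: 0.1771×21.9 + 0.1293×45.3 + 0.1756×145.1 + 0.2066×246.0 + 0.1588×318.9 + 0.1527×596.1 = 227.6850 per 1,000.
Millbrook: 0.1771×19.1 + 0.1293×38.5 + 0.1756×147.0 + 0.2066×243.5 + 0.1588×314.0 + 0.1527×567.5 = 220.9828 per 1,000.
Ratio = 227.6850 ÷ 220.9828 = 1.03033.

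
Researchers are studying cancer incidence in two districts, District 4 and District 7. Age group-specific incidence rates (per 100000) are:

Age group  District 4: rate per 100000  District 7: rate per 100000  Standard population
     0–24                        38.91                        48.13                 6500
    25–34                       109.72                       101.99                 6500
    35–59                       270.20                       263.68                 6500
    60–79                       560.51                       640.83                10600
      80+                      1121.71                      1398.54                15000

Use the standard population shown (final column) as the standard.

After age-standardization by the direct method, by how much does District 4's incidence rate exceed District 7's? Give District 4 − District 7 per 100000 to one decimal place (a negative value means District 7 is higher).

-110.2

Standard total = 45100; weights = 0.1441, 0.1441, 0.1441, 0.2350, 0.3326.
District 4: 0.1441×38.91 + 0.1441×109.72 + 0.1441×270.20 + 0.2350×560.51 + 0.3326×1121.71 = 565.1763 per 100000.
District 7: 0.1441×48.13 + 0.1441×101.99 + 0.1441×263.68 + 0.2350×640.83 + 0.3326×1398.54 = 675.4013 per 100000.
Difference = 565.1763 − 675.4013 = -110.2250.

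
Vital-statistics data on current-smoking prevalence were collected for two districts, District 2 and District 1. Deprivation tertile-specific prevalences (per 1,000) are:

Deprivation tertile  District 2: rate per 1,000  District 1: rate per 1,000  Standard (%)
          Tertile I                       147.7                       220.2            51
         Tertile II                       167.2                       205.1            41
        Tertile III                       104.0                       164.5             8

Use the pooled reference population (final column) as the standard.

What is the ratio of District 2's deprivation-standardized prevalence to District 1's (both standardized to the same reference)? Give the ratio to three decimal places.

0.726

Standard weights: 0.51, 0.41, 0.08.
District 2: 0.5100×147.7 + 0.4100×167.2 + 0.0800×104.0 = 152.1990 per 1,000.
District 1: 0.5100×220.2 + 0.4100×205.1 + 0.0800×164.5 = 209.5530 per 1,000.
Ratio = 152.1990 ÷ 209.5530 = 0.72630.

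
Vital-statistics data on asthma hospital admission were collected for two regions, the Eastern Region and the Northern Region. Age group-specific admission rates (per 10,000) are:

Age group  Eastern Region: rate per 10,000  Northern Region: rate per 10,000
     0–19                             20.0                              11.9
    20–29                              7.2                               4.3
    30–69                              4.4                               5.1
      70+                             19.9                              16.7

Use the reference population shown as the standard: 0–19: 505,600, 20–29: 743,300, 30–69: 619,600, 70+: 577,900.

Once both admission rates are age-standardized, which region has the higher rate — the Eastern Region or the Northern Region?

Eastern Region

Standard total = 2,446,400; weights = 0.2067, 0.3038, 0.2533, 0.2362.
The Eastern Region: 0.2067×20.0 + 0.3038×7.2 + 0.2533×4.4 + 0.2362×19.9 = 12.1363 per 10,000.
The Northern Region: 0.2067×11.9 + 0.3038×4.3 + 0.2533×5.1 + 0.2362×16.7 = 9.0025 per 10,000.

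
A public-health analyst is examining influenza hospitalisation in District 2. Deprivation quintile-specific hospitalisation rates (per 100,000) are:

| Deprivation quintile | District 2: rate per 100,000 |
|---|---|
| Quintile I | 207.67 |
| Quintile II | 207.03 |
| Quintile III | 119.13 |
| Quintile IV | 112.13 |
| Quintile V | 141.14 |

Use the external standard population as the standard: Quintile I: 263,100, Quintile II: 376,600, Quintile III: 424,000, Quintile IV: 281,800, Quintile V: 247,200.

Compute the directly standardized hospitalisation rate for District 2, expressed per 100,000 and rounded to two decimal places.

Standard total = 1,592,700; weights = 0.1652, 0.2365, 0.2662, 0.1769, 0.1552.
Standardized rate: 0.1652×207.67 + 0.2365×207.03 + 0.2662×119.13 + 0.1769×112.13 + 0.1552×141.14 = 156.7179 per 100,000.

156.72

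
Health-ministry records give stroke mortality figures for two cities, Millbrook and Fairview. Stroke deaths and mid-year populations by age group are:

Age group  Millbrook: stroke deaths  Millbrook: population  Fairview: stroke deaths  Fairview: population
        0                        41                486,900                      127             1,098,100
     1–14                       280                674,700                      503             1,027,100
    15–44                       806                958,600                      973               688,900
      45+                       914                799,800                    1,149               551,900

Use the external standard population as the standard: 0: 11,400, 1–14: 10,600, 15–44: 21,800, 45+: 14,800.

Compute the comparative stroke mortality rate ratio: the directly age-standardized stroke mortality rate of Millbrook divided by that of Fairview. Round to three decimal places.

Age-specific rates per 100,000 for Millbrook: 8.42, 41.50, 84.08, 114.28.
For Fairview: 11.57, 48.97, 141.24, 208.19.
Standard total = 58,600; weights = 0.1945, 0.1809, 0.3720, 0.2526.
Millbrook: 0.1945×8.42 + 0.1809×41.50 + 0.3720×84.08 + 0.2526×114.28 = 69.2864 per 100,000.
Fairview: 0.1945×11.57 + 0.1809×48.97 + 0.3720×141.24 + 0.2526×208.19 = 116.2320 per 100,000.
Ratio = 69.2864 ÷ 116.2320 = 0.59610.

0.596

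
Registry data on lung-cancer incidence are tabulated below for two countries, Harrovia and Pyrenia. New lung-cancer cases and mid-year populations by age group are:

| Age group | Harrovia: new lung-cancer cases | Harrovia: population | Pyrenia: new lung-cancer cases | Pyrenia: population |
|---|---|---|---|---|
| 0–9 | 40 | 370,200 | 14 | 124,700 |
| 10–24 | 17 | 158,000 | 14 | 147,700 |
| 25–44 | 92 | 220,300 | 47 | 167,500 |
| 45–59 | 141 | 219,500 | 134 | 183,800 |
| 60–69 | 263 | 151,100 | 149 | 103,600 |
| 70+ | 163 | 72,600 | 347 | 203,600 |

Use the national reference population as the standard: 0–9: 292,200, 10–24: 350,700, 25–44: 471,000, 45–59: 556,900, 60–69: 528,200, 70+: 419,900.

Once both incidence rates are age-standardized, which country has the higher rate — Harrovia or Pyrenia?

Harrovia

Age-specific rates per 100,000 for Harrovia: 10.80, 10.76, 41.76, 64.24, 174.06, 224.52.
For Pyrenia: 11.23, 9.48, 28.06, 72.91, 143.82, 170.43.
Standard total = 2,618,900; weights = 0.1116, 0.1339, 0.1798, 0.2126, 0.2017, 0.1603.
Harrovia: 0.1116×10.80 + 0.1339×10.76 + 0.1798×41.76 + 0.2126×64.24 + 0.2017×174.06 + 0.1603×224.52 = 94.9198 per 100,000.
Pyrenia: 0.1116×11.23 + 0.1339×9.48 + 0.1798×28.06 + 0.2126×72.91 + 0.2017×143.82 + 0.1603×170.43 = 79.4048 per 100,000.
The crude rates (60.08 vs 75.73) would put Pyrenia higher, but that reflects its age composition; once standardized to a common age structure, Harrovia has the higher underlying rate.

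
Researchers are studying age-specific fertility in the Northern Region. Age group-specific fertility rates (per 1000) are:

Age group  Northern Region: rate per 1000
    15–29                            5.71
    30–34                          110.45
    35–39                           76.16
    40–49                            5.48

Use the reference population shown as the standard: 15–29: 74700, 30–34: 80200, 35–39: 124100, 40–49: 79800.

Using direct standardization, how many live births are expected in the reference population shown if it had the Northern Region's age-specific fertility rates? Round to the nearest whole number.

19173

Expected live births = Σ (standard pop × age-specific rate ÷ 1000)
= 74700×5.71/1000 + 80200×110.45/1000 + 124100×76.16/1000 + 79800×5.48/1000
= 426.54 + 8858.09 + 9451.46 + 437.30 = 19173.39.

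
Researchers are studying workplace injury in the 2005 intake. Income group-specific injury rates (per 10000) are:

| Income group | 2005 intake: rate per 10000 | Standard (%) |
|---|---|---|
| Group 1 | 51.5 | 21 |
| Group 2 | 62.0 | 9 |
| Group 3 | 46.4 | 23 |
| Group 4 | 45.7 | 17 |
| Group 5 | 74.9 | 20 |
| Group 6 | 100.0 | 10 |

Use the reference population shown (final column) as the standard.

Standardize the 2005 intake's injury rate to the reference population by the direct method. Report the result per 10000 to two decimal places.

59.82

Standard weights: 0.21, 0.09, 0.23, 0.17, 0.20, 0.10.
Standardized rate: 0.2100×51.5 + 0.0900×62.0 + 0.2300×46.4 + 0.1700×45.7 + 0.2000×74.9 + 0.1000×100.0 = 59.8160 per 10000.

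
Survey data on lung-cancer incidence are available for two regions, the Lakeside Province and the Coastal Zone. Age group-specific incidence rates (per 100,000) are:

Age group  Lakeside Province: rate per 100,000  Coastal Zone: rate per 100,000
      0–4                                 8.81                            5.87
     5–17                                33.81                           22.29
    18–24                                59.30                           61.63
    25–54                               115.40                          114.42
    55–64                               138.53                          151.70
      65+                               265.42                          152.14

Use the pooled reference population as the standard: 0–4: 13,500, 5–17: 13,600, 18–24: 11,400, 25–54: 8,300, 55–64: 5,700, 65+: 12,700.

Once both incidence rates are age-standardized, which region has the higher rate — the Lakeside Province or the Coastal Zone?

Lakeside Province

Standard total = 65,200; weights = 0.2071, 0.2086, 0.1748, 0.1273, 0.0874, 0.1948.
The Lakeside Province: 0.2071×8.81 + 0.2086×33.81 + 0.1748×59.30 + 0.1273×115.40 + 0.0874×138.53 + 0.1948×265.42 = 97.7461 per 100,000.
The Coastal Zone: 0.2071×5.87 + 0.2086×22.29 + 0.1748×61.63 + 0.1273×114.42 + 0.0874×151.70 + 0.1948×152.14 = 74.1031 per 100,000.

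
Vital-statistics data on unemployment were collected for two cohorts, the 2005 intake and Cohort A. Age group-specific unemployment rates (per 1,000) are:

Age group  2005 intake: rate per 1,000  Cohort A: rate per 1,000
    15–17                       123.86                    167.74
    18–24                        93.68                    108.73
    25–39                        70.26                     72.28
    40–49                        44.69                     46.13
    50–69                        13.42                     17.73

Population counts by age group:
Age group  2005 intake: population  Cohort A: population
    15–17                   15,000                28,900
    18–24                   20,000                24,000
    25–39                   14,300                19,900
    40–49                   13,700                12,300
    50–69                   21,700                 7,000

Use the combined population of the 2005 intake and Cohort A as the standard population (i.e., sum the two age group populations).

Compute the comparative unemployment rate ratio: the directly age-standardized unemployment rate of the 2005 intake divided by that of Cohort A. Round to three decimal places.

Combined standard total = 176,800; weights = 0.2483, 0.2489, 0.1934, 0.1471, 0.1623.
The 2005 intake: 0.2483×123.86 + 0.2489×93.68 + 0.1934×70.26 + 0.1471×44.69 + 0.1623×13.42 = 76.4104 per 1,000.
Cohort A: 0.2483×167.74 + 0.2489×108.73 + 0.1934×72.28 + 0.1471×46.13 + 0.1623×17.73 = 92.3536 per 1,000.
Ratio = 76.4104 ÷ 92.3536 = 0.82737.

0.827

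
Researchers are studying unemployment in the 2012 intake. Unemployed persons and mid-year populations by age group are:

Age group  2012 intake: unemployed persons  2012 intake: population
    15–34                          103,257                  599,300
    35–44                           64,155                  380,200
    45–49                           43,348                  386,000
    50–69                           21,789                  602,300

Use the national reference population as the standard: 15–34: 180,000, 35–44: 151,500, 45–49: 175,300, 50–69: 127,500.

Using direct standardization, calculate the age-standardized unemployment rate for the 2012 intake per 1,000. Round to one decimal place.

Age-specific rates per 1,000 for the 2012 intake: 172.296, 168.740, 112.301, 36.176.
Standard total = 634,300; weights = 0.2838, 0.2388, 0.2764, 0.2010.
Standardized rate: 0.2838×172.296 + 0.2388×168.740 + 0.2764×112.301 + 0.2010×36.176 = 127.5046 per 1,000.

127.5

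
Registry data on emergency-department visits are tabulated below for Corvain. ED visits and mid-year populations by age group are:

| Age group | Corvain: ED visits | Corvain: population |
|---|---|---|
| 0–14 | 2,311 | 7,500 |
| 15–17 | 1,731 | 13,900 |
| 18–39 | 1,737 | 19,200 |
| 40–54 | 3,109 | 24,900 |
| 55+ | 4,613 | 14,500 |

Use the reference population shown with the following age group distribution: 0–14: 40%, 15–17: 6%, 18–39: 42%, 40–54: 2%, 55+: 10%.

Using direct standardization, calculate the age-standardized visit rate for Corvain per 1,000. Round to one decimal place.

Age-specific rates per 1,000 for Corvain: 308.133, 124.532, 90.469, 124.859, 318.138.
Standard weights: 0.40, 0.06, 0.42, 0.02, 0.10.
Standardized rate: 0.4000×308.133 + 0.0600×124.532 + 0.4200×90.469 + 0.0200×124.859 + 0.1000×318.138 = 203.0331 per 1,000.

203.0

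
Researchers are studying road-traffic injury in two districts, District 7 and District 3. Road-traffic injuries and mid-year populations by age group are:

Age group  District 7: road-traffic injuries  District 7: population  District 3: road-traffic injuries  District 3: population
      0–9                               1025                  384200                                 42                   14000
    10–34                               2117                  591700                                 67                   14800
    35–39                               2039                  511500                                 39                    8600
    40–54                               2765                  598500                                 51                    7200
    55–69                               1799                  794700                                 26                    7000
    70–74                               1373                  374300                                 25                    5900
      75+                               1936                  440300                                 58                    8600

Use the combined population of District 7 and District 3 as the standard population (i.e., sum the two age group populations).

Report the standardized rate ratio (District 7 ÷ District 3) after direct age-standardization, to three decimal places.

0.730

Age-specific rates per 100000 for District 7: 266.79, 357.78, 398.63, 461.99, 226.37, 366.82, 439.70.
For District 3: 300.00, 452.70, 453.49, 708.33, 371.43, 423.73, 674.42.
Combined standard total = 3761300; weights = 0.1059, 0.1612, 0.1383, 0.1610, 0.2131, 0.1011, 0.1193.
District 7: 0.1059×266.79 + 0.1612×357.78 + 0.1383×398.63 + 0.1610×461.99 + 0.2131×226.37 + 0.1011×366.82 + 0.1193×439.70 = 353.2595 per 100000.
District 3: 0.1059×300.00 + 0.1612×452.70 + 0.1383×453.49 + 0.1610×708.33 + 0.2131×371.43 + 0.1011×423.73 + 0.1193×674.42 = 484.0197 per 100000.
Ratio = 353.2595 ÷ 484.0197 = 0.72985.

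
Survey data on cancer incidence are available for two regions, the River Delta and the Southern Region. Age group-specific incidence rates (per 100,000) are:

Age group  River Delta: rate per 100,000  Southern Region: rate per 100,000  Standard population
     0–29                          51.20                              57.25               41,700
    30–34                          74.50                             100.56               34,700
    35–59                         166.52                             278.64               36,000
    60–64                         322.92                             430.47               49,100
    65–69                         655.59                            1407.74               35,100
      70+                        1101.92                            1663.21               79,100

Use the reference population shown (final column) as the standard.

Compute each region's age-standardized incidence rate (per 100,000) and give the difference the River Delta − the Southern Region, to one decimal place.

-294.8

Standard total = 275,700; weights = 0.1513, 0.1259, 0.1306, 0.1781, 0.1273, 0.2869.
The River Delta: 0.1513×51.20 + 0.1259×74.50 + 0.1306×166.52 + 0.1781×322.92 + 0.1273×655.59 + 0.2869×1101.92 = 495.9861 per 100,000.
The Southern Region: 0.1513×57.25 + 0.1259×100.56 + 0.1306×278.64 + 0.1781×430.47 + 0.1273×1407.74 + 0.2869×1663.21 = 790.7706 per 100,000.
Difference = 495.9861 − 790.7706 = -294.7845.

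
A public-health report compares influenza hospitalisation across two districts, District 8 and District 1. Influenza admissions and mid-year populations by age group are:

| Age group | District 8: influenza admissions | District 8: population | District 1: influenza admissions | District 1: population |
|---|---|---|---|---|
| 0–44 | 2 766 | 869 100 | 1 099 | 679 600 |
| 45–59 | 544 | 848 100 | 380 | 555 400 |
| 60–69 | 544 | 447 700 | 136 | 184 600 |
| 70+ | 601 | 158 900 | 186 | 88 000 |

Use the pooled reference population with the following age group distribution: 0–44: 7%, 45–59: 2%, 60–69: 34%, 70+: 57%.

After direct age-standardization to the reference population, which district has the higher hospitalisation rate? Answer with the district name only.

Age-specific rates per 100 000 for District 8: 318.26, 64.14, 121.51, 378.23.
For District 1: 161.71, 68.42, 73.67, 211.36.
Standard weights: 0.07, 0.02, 0.34, 0.57.
District 8: 0.0700×318.26 + 0.0200×64.14 + 0.3400×121.51 + 0.5700×378.23 = 280.4629 per 100 000.
District 1: 0.0700×161.71 + 0.0200×68.42 + 0.3400×73.67 + 0.5700×211.36 = 158.2143 per 100 000.

District 8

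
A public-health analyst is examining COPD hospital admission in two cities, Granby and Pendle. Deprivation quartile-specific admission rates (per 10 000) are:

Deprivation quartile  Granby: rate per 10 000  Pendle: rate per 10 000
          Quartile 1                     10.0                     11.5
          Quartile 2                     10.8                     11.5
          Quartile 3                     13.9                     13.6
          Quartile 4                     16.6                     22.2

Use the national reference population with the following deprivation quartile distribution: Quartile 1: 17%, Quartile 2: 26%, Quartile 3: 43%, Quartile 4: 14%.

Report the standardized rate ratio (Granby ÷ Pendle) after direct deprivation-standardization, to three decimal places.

0.921

Standard weights: 0.17, 0.26, 0.43, 0.14.
Granby: 0.1700×10.0 + 0.2600×10.8 + 0.4300×13.9 + 0.1400×16.6 = 12.8090 per 10 000.
Pendle: 0.1700×11.5 + 0.2600×11.5 + 0.4300×13.6 + 0.1400×22.2 = 13.9010 per 10 000.
Ratio = 12.8090 ÷ 13.9010 = 0.92144.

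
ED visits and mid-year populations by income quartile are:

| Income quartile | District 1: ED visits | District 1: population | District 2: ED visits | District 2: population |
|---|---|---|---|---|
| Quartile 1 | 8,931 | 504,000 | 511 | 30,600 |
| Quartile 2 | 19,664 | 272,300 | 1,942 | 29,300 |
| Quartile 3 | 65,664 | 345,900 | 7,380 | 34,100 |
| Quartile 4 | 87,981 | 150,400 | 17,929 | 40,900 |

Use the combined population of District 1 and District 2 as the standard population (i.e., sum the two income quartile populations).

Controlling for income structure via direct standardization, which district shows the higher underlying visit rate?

District 1

Income-specific rates per 1,000 for District 1: 17.720, 72.214, 189.835, 584.980.
For District 2: 16.699, 66.280, 216.422, 438.362.
Combined standard total = 1,407,500; weights = 0.3798, 0.2143, 0.2700, 0.1359.
District 1: 0.3798×17.720 + 0.2143×72.214 + 0.2700×189.835 + 0.1359×584.980 = 152.9643 per 1,000.
District 2: 0.3798×16.699 + 0.2143×66.280 + 0.2700×216.422 + 0.1359×438.362 = 138.5553 per 1,000.
The crude rates (143.20 vs 205.80) would put District 2 higher, but that reflects its income composition; once standardized to a common income structure, District 1 has the higher underlying rate.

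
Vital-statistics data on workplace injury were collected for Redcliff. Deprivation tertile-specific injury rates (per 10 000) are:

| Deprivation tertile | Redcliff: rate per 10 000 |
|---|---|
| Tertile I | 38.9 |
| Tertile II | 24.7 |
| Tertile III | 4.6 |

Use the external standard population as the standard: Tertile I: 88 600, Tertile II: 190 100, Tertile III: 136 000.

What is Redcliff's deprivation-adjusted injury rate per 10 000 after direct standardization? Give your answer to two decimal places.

21.14

Standard total = 414 700; weights = 0.2136, 0.4584, 0.3279.
Standardized rate: 0.2136×38.9 + 0.4584×24.7 + 0.3279×4.6 = 21.1421 per 10 000.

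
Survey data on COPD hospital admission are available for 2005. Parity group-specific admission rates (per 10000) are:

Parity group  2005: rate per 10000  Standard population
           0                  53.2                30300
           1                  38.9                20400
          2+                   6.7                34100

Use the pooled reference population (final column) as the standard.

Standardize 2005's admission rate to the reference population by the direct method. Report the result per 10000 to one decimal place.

Standard total = 84800; weights = 0.3573, 0.2406, 0.4021.
Standardized rate: 0.3573×53.2 + 0.2406×38.9 + 0.4021×6.7 = 31.0612 per 10000.

31.1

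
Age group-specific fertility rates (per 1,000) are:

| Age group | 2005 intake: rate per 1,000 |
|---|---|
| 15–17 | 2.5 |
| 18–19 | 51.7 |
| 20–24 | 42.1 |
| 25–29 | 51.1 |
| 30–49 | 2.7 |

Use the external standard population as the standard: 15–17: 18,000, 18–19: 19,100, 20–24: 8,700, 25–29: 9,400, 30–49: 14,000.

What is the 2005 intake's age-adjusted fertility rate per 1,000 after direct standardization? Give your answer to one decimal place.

Standard total = 69,200; weights = 0.2601, 0.2760, 0.1257, 0.1358, 0.2023.
Standardized rate: 0.2601×2.5 + 0.2760×51.7 + 0.1257×42.1 + 0.1358×51.1 + 0.2023×2.7 = 27.7006 per 1,000.

27.7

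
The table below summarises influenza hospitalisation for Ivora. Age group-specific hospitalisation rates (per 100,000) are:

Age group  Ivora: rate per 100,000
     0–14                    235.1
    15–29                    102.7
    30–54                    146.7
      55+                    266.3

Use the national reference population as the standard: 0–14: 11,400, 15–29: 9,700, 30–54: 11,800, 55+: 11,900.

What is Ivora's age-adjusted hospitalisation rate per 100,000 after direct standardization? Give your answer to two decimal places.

Standard total = 44,800; weights = 0.2545, 0.2165, 0.2634, 0.2656.
Standardized rate: 0.2545×235.1 + 0.2165×102.7 + 0.2634×146.7 + 0.2656×266.3 = 191.4366 per 100,000.

191.44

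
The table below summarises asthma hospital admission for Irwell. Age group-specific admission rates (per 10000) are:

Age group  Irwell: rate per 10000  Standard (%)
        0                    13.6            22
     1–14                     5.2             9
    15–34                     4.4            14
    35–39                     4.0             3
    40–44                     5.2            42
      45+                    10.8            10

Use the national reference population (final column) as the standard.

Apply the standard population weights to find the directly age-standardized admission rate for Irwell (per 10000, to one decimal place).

7.5

Standard weights: 0.22, 0.09, 0.14, 0.03, 0.42, 0.10.
Standardized rate: 0.2200×13.6 + 0.0900×5.2 + 0.1400×4.4 + 0.0300×4.0 + 0.4200×5.2 + 0.1000×10.8 = 7.4600 per 10000.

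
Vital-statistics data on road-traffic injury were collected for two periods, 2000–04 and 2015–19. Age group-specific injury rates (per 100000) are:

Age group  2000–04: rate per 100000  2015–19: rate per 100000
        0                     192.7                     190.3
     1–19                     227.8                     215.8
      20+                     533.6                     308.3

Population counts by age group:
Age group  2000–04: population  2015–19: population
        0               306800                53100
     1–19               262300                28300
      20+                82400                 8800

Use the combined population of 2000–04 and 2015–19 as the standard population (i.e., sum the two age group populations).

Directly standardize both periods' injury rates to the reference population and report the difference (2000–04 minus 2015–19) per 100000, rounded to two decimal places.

33.57

Combined standard total = 741700; weights = 0.4852, 0.3918, 0.1230.
2000–04: 0.4852×192.7 + 0.3918×227.8 + 0.1230×533.6 = 248.3696 per 100000.
2015–19: 0.4852×190.3 + 0.3918×215.8 + 0.1230×308.3 = 214.8003 per 100000.
Difference = 248.3696 − 214.8003 = 33.5693.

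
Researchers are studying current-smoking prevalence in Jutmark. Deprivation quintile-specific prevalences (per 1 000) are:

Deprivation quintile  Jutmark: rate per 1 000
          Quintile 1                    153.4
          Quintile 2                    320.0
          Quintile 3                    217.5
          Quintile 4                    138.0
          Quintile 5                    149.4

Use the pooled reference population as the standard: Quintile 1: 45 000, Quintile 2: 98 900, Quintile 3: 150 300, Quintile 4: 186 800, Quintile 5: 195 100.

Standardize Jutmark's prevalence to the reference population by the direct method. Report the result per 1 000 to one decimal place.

186.6

Standard total = 676 100; weights = 0.0666, 0.1463, 0.2223, 0.2763, 0.2886.
Standardized rate: 0.0666×153.4 + 0.1463×320.0 + 0.2223×217.5 + 0.2763×138.0 + 0.2886×149.4 = 186.6108 per 1 000.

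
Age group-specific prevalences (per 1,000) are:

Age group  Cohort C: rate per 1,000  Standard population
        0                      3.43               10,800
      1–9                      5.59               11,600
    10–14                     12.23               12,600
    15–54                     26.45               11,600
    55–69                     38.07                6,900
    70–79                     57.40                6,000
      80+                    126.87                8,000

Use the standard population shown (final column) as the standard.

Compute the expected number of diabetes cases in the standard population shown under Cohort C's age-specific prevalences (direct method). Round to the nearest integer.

Expected diabetes cases = Σ (standard pop × age-specific rate ÷ 1,000)
= 10,800×3.43/1,000 + 11,600×5.59/1,000 + 12,600×12.23/1,000 + 11,600×26.45/1,000 + 6,900×38.07/1,000 + 6,000×57.40/1,000 + 8,000×126.87/1,000
= 37.04 + 64.84 + 154.10 + 306.82 + 262.68 + 344.40 + 1014.96 = 2184.85.

2185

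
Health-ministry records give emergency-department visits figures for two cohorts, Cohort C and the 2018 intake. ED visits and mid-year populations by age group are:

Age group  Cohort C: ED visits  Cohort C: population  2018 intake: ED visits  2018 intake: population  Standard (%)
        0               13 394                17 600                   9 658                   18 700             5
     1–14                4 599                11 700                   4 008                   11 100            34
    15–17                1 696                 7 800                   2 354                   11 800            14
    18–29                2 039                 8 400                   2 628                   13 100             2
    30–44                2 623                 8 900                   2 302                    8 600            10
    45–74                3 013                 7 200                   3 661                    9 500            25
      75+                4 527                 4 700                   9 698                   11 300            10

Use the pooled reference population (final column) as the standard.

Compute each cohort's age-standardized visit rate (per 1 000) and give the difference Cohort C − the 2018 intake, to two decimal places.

Age-specific rates per 1 000 for Cohort C: 761.023, 393.077, 217.436, 242.738, 294.719, 418.472, 963.191.
For the 2018 intake: 516.471, 361.081, 199.492, 200.611, 267.674, 385.368, 858.230.
Standard weights: 0.05, 0.34, 0.14, 0.02, 0.10, 0.25, 0.10.
Cohort C: 0.0500×761.023 + 0.3400×393.077 + 0.1400×217.436 + 0.0200×242.738 + 0.1000×294.719 + 0.2500×418.472 + 0.1000×963.191 = 437.4022 per 1 000.
The 2018 intake: 0.0500×516.471 + 0.3400×361.081 + 0.1400×199.492 + 0.0200×200.611 + 0.1000×267.674 + 0.2500×385.368 + 0.1000×858.230 = 389.4647 per 1 000.
Difference = 437.4022 − 389.4647 = 47.9375.

47.94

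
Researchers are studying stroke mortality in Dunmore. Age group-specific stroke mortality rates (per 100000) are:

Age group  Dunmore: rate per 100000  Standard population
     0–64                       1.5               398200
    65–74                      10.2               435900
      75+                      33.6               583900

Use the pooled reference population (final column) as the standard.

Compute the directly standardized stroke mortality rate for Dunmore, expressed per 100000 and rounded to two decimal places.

Standard total = 1418000; weights = 0.2808, 0.3074, 0.4118.
Standardized rate: 0.2808×1.5 + 0.3074×10.2 + 0.4118×33.6 = 17.3925 per 100000.

17.39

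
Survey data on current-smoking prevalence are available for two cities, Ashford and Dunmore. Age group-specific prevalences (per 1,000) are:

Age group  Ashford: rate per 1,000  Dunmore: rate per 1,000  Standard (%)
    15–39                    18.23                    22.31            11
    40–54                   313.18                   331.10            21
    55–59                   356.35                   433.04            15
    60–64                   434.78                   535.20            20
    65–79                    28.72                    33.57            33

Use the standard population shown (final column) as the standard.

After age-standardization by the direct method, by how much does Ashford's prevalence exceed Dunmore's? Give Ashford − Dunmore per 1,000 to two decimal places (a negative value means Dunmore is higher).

Standard weights: 0.11, 0.21, 0.15, 0.20, 0.33.
Ashford: 0.1100×18.23 + 0.2100×313.18 + 0.1500×356.35 + 0.2000×434.78 + 0.3300×28.72 = 217.6592 per 1,000.
Dunmore: 0.1100×22.31 + 0.2100×331.10 + 0.1500×433.04 + 0.2000×535.20 + 0.3300×33.57 = 255.0592 per 1,000.
Difference = 217.6592 − 255.0592 = -37.4000.

-37.40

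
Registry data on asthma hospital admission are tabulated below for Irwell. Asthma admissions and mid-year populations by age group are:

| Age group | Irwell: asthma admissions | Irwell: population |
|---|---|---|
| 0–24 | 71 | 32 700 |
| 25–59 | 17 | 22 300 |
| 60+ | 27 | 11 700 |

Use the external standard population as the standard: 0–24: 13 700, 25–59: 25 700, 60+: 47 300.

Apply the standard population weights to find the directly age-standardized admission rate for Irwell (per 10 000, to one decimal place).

18.3

Age-specific rates per 10 000 for Irwell: 21.71, 7.62, 23.08.
Standard total = 86 700; weights = 0.1580, 0.2964, 0.5456.
Standardized rate: 0.1580×21.71 + 0.2964×7.62 + 0.5456×23.08 = 18.2805 per 10 000.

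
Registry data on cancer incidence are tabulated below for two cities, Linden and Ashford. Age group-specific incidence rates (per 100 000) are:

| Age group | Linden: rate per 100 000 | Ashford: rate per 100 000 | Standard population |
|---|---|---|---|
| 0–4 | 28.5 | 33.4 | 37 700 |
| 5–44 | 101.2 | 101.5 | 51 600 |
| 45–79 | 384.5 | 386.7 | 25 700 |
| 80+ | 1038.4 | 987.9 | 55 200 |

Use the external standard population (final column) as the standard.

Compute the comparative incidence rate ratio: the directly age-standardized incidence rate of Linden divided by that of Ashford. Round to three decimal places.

1.036

Standard total = 170 200; weights = 0.2215, 0.3032, 0.1510, 0.3243.
Linden: 0.2215×28.5 + 0.3032×101.2 + 0.1510×384.5 + 0.3243×1038.4 = 431.8314 per 100 000.
Ashford: 0.2215×33.4 + 0.3032×101.5 + 0.1510×386.7 + 0.3243×987.9 = 416.9615 per 100 000.
Ratio = 431.8314 ÷ 416.9615 = 1.03566.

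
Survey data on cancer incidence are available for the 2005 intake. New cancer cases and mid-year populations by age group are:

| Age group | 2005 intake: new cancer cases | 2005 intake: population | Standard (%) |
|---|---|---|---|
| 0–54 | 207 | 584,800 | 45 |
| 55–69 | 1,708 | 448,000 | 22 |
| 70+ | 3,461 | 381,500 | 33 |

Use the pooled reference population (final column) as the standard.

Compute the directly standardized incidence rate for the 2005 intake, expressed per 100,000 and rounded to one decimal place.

Age-specific rates per 100,000 for the 2005 intake: 35.40, 381.25, 907.21.
Standard weights: 0.45, 0.22, 0.33.
Standardized rate: 0.4500×35.40 + 0.2200×381.25 + 0.3300×907.21 = 399.1823 per 100,000.

399.2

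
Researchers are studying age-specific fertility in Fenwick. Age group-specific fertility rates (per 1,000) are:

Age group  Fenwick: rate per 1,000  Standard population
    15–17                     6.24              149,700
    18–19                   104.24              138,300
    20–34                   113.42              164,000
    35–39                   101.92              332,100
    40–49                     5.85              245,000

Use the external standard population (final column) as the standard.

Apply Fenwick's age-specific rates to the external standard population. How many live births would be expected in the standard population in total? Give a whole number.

69232

Expected live births = Σ (standard pop × age-specific rate ÷ 1,000)
= 149,700×6.24/1,000 + 138,300×104.24/1,000 + 164,000×113.42/1,000 + 332,100×101.92/1,000 + 245,000×5.85/1,000
= 934.13 + 14416.39 + 18600.88 + 33847.63 + 1433.25 = 69232.28.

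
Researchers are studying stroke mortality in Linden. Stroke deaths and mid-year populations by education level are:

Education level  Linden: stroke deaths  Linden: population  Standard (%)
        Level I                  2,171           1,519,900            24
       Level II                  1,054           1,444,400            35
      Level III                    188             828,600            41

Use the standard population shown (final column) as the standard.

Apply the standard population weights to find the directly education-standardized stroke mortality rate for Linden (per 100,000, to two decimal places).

Education-specific rates per 100,000 for Linden: 142.84, 72.97, 22.69.
Standard weights: 0.24, 0.35, 0.41.
Standardized rate: 0.2400×142.84 + 0.3500×72.97 + 0.4100×22.69 = 69.1237 per 100,000.

69.12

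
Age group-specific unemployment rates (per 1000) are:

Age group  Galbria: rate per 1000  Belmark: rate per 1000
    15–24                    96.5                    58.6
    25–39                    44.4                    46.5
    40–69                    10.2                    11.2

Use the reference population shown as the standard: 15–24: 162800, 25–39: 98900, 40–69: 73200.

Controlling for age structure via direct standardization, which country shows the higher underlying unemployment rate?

Galbria

Standard total = 334900; weights = 0.4861, 0.2953, 0.2186.
Galbria: 0.4861×96.5 + 0.2953×44.4 + 0.2186×10.2 = 62.2514 per 1000.
Belmark: 0.4861×58.6 + 0.2953×46.5 + 0.2186×11.2 = 44.6664 per 1000.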